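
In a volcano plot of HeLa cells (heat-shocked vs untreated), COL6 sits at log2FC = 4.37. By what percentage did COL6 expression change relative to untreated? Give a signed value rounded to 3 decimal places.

1967.765%

Fold change = 2^(4.37) = 20.6776
Percent change = (FC − 1) × 100% = (20.6776 − 1) × 100 = 1967.765%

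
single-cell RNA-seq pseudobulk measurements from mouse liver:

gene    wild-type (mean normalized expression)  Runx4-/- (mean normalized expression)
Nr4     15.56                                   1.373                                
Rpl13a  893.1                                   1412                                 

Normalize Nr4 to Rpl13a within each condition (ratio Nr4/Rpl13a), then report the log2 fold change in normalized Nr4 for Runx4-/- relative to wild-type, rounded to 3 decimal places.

-4.163

Nr4/Rpl13a (wild-type) = 15.56 / 893.1 = 0.017422
Nr4/Rpl13a (Runx4-/-) = 1.373 / 1412 = 0.00097238
Fold change = 0.00097238 / 0.017422 = 0.0558
log2(0.0558) = -4.1633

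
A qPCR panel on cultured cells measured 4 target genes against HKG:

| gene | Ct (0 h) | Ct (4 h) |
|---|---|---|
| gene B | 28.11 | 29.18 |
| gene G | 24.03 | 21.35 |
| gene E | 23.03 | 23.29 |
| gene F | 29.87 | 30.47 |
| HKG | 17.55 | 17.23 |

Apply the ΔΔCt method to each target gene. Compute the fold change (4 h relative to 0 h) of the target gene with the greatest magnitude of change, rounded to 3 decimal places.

5.134

gene B: ΔΔCt = (29.18−17.23) − (28.11−17.55) = 11.95 − 10.56 = 1.39; fold change = 2^-1.39 = 0.382
gene G: ΔΔCt = (21.35−17.23) − (24.03−17.55) = 4.12 − 6.48 = -2.36; fold change = 2^2.36 = 5.134
gene E: ΔΔCt = (23.29−17.23) − (23.03−17.55) = 6.06 − 5.48 = 0.58; fold change = 2^-0.58 = 0.669
gene F: ΔΔCt = (30.47−17.23) − (29.87−17.55) = 13.24 − 12.32 = 0.92; fold change = 2^-0.92 = 0.529
gene G has the largest |ΔΔCt| = 2.36.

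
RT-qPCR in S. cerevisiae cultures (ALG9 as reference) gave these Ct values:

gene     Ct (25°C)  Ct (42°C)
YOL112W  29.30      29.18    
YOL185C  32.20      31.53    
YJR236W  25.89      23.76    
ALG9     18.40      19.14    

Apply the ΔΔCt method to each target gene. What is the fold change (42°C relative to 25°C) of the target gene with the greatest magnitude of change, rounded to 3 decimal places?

YOL112W: ΔΔCt = (29.18−19.14) − (29.30−18.40) = 10.04 − 10.90 = -0.86; fold change = 2^0.86 = 1.815
YOL185C: ΔΔCt = (31.53−19.14) − (32.20−18.40) = 12.39 − 13.80 = -1.41; fold change = 2^1.41 = 2.657
YJR236W: ΔΔCt = (23.76−19.14) − (25.89−18.40) = 4.62 − 7.49 = -2.87; fold change = 2^2.87 = 7.311
YJR236W has the largest |ΔΔCt| = 2.87.

7.311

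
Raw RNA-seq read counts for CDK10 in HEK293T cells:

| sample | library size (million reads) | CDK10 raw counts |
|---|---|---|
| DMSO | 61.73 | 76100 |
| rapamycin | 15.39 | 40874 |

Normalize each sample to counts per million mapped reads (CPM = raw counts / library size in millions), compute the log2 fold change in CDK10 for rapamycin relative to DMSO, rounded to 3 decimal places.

CPM(DMSO) = 76100 / 61.73 = 1232.7879
CPM(rapamycin) = 40874 / 15.39 = 2655.8804
Fold change = 2655.8804 / 1232.7879 = 2.15437
log2(2.15437) = 1.1073

1.107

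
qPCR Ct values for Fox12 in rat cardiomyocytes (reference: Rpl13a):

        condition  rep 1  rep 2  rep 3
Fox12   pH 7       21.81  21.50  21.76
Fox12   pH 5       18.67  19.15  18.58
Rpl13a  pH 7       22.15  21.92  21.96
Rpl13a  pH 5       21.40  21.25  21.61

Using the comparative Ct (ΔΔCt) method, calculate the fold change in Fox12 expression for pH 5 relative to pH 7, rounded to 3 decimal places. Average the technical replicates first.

4.925

Mean Ct: Fox12 pH 7 21.690; Fox12 pH 5 18.800; Rpl13a pH 7 22.010; Rpl13a pH 5 21.420
ΔCt(pH 7) = 21.690 − 22.010 = -0.320
ΔCt(pH 5) = 18.800 − 21.420 = -2.620
ΔΔCt = -2.620 − (-0.320) = -2.300
Fold change = 2^(−(-2.300)) = 2^2.300 = 4.9246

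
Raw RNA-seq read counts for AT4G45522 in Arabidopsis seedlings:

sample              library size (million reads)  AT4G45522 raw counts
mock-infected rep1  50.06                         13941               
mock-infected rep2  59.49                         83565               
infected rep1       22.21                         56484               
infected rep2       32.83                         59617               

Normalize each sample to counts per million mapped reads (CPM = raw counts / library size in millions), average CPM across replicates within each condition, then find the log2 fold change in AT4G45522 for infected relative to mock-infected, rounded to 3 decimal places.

CPM(mock-infected rep1) = 13941 / 50.06 = 278.4858
CPM(mock-infected rep2) = 83565 / 59.49 = 1404.6899
CPM(infected rep1) = 56484 / 22.21 = 2543.1787
CPM(infected rep2) = 59617 / 32.83 = 1815.9306
mean CPM(mock-infected) = 841.5878; mean CPM(infected) = 2179.5546
Fold change = 2179.5546 / 841.5878 = 2.58981
log2(2.58981) = 1.3728

1.373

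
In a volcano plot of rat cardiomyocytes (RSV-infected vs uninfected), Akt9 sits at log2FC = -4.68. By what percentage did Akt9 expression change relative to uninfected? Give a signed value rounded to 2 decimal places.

-96.10%

Fold change = 2^(-4.68) = 0.0390
Percent change = (FC − 1) × 100% = (0.0390 − 1) × 100 = -96.10%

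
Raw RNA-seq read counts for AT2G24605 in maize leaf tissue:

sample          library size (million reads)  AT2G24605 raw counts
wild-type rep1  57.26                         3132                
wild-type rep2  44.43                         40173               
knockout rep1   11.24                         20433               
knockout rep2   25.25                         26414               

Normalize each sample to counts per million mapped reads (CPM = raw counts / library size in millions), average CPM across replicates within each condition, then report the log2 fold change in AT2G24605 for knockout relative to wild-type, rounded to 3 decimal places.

CPM(wild-type rep1) = 3132 / 57.26 = 54.6979
CPM(wild-type rep2) = 40173 / 44.43 = 904.1864
CPM(knockout rep1) = 20433 / 11.24 = 1817.8826
CPM(knockout rep2) = 26414 / 25.25 = 1046.0990
mean CPM(wild-type) = 479.4421; mean CPM(knockout) = 1431.9908
Fold change = 1431.9908 / 479.4421 = 2.98679
log2(2.98679) = 1.5786

1.579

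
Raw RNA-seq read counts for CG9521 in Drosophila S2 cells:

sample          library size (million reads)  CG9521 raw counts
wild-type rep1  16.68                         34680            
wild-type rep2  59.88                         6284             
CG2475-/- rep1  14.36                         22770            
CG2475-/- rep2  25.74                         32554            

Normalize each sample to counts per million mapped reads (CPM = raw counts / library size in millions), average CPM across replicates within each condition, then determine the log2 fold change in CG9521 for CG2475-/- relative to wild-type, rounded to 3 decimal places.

0.384

CPM(wild-type rep1) = 34680 / 16.68 = 2079.1367
CPM(wild-type rep2) = 6284 / 59.88 = 104.9432
CPM(CG2475-/- rep1) = 22770 / 14.36 = 1585.6546
CPM(CG2475-/- rep2) = 32554 / 25.74 = 1264.7242
mean CPM(wild-type) = 1092.0400; mean CPM(CG2475-/-) = 1425.1894
Fold change = 1425.1894 / 1092.0400 = 1.30507
log2(1.30507) = 0.3841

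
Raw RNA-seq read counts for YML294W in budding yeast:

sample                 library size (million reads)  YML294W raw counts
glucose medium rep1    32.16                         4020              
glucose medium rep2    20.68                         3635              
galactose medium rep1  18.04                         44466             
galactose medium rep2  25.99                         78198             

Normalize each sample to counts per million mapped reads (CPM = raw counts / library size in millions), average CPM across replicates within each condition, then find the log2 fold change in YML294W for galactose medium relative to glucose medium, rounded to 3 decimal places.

CPM(glucose medium rep1) = 4020 / 32.16 = 125.0000
CPM(glucose medium rep2) = 3635 / 20.68 = 175.7737
CPM(galactose medium rep1) = 44466 / 18.04 = 2464.8559
CPM(galactose medium rep2) = 78198 / 25.99 = 3008.7726
mean CPM(glucose medium) = 150.3868; mean CPM(galactose medium) = 2736.8142
Fold change = 2736.8142 / 150.3868 = 18.19849
log2(18.19849) = 4.1857

4.186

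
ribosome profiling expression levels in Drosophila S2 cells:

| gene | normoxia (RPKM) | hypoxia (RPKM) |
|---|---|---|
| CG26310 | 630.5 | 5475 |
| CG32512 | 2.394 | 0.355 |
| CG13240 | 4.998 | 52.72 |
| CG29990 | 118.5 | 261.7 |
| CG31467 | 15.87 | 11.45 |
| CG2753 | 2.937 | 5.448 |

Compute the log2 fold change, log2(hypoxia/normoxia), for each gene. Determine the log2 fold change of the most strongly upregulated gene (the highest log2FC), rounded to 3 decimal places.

log2(5475/630.5) = 3.118  (CG26310)
log2(0.355/2.394) = -2.754  (CG32512)
log2(52.72/4.998) = 3.399  (CG13240)
log2(261.7/118.5) = 1.143  (CG29990)
log2(11.45/15.87) = -0.471  (CG31467)
log2(5.448/2.937) = 0.891  (CG2753)
CG13240 is most strongly upregulated.

3.399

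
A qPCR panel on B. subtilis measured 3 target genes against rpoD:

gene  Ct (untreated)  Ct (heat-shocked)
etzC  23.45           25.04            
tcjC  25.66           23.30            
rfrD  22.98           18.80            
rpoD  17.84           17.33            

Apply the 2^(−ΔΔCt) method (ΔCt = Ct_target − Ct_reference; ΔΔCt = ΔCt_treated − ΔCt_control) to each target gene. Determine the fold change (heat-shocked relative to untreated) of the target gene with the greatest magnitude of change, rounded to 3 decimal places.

etzC: ΔΔCt = (25.04−17.33) − (23.45−17.84) = 7.71 − 5.61 = 2.10; fold change = 2^-2.10 = 0.233
tcjC: ΔΔCt = (23.30−17.33) − (25.66−17.84) = 5.97 − 7.82 = -1.85; fold change = 2^1.85 = 3.605
rfrD: ΔΔCt = (18.80−17.33) − (22.98−17.84) = 1.47 − 5.14 = -3.67; fold change = 2^3.67 = 12.729
rfrD has the largest |ΔΔCt| = 3.67.

12.729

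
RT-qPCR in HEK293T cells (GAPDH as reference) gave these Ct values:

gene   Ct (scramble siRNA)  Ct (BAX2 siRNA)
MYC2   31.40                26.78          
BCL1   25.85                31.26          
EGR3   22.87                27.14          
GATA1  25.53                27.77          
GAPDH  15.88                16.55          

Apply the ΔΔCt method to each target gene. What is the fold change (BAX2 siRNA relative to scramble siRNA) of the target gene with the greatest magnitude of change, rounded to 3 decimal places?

39.124

MYC2: ΔΔCt = (26.78−16.55) − (31.40−15.88) = 10.23 − 15.52 = -5.29; fold change = 2^5.29 = 39.124
BCL1: ΔΔCt = (31.26−16.55) − (25.85−15.88) = 14.71 − 9.97 = 4.74; fold change = 2^-4.74 = 0.037
EGR3: ΔΔCt = (27.14−16.55) − (22.87−15.88) = 10.59 − 6.99 = 3.60; fold change = 2^-3.60 = 0.082
GATA1: ΔΔCt = (27.77−16.55) − (25.53−15.88) = 11.22 − 9.65 = 1.57; fold change = 2^-1.57 = 0.337
MYC2 has the largest |ΔΔCt| = 5.29.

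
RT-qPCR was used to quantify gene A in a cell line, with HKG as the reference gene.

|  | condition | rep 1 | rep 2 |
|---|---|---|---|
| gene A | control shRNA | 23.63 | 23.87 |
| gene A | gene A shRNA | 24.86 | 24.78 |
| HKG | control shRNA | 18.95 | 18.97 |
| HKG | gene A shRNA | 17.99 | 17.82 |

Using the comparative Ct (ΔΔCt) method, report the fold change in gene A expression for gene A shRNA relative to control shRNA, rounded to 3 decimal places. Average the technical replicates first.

0.229

Mean Ct: gene A control shRNA 23.750; gene A gene A shRNA 24.820; HKG control shRNA 18.960; HKG gene A shRNA 17.905
ΔCt(control shRNA) = 23.750 − 18.960 = 4.790
ΔCt(gene A shRNA) = 24.820 − 17.905 = 6.915
ΔΔCt = 6.915 − 4.790 = 2.125
Fold change = 2^(−2.125) = 0.2293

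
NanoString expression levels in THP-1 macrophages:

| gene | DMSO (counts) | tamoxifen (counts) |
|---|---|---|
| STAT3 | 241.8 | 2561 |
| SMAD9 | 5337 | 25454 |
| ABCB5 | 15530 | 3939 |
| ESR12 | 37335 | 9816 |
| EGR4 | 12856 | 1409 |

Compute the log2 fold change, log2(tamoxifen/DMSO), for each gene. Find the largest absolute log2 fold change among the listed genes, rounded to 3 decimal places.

log2(2561/241.8) = 3.405  (STAT3)
log2(25454/5337) = 2.254  (SMAD9)
log2(3939/15530) = -1.979  (ABCB5)
log2(9816/37335) = -1.927  (ESR12)
log2(1409/12856) = -3.190  (EGR4)
The largest magnitude belongs to STAT3.

3.405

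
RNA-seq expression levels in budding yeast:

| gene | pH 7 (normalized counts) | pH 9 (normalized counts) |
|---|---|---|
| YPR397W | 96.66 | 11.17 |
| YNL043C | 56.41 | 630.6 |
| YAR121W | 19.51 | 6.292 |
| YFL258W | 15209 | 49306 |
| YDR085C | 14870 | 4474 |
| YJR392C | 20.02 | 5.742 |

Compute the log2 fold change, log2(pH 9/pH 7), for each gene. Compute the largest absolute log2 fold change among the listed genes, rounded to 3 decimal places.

log2(11.17/96.66) = -3.113  (YPR397W)
log2(630.6/56.41) = 3.483  (YNL043C)
log2(6.292/19.51) = -1.633  (YAR121W)
log2(49306/15209) = 1.697  (YFL258W)
log2(4474/14870) = -1.733  (YDR085C)
log2(5.742/20.02) = -1.802  (YJR392C)
The largest magnitude belongs to YNL043C.

3.483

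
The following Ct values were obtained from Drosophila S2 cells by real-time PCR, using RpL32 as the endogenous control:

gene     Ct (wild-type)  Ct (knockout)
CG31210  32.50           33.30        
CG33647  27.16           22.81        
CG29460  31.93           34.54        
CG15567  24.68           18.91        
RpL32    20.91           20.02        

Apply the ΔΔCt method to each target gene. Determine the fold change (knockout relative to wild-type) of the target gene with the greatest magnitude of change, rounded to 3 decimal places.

CG31210: ΔΔCt = (33.30−20.02) − (32.50−20.91) = 13.28 − 11.59 = 1.69; fold change = 2^-1.69 = 0.310
CG33647: ΔΔCt = (22.81−20.02) − (27.16−20.91) = 2.79 − 6.25 = -3.46; fold change = 2^3.46 = 11.004
CG29460: ΔΔCt = (34.54−20.02) − (31.93−20.91) = 14.52 − 11.02 = 3.50; fold change = 2^-3.50 = 0.088
CG15567: ΔΔCt = (18.91−20.02) − (24.68−20.91) = -1.11 − 3.77 = -4.88; fold change = 2^4.88 = 29.446
CG15567 has the largest |ΔΔCt| = 4.88.

29.446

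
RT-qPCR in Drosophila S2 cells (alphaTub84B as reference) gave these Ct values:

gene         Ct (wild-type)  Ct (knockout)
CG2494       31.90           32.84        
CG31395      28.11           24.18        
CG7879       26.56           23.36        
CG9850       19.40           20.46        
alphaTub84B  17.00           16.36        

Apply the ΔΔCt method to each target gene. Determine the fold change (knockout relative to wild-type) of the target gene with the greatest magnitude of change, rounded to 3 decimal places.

CG2494: ΔΔCt = (32.84−16.36) − (31.90−17.00) = 16.48 − 14.90 = 1.58; fold change = 2^-1.58 = 0.334
CG31395: ΔΔCt = (24.18−16.36) − (28.11−17.00) = 7.82 − 11.11 = -3.29; fold change = 2^3.29 = 9.781
CG7879: ΔΔCt = (23.36−16.36) − (26.56−17.00) = 7.00 − 9.56 = -2.56; fold change = 2^2.56 = 5.897
CG9850: ΔΔCt = (20.46−16.36) − (19.40−17.00) = 4.10 − 2.40 = 1.70; fold change = 2^-1.70 = 0.308
CG31395 has the largest |ΔΔCt| = 3.29.

9.781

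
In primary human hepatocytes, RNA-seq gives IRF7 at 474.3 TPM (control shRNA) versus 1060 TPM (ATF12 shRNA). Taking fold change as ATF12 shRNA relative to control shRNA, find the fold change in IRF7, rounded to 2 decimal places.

2.23

Fold change = 1060 / 474.3 = 2.235
IRF7 is upregulated.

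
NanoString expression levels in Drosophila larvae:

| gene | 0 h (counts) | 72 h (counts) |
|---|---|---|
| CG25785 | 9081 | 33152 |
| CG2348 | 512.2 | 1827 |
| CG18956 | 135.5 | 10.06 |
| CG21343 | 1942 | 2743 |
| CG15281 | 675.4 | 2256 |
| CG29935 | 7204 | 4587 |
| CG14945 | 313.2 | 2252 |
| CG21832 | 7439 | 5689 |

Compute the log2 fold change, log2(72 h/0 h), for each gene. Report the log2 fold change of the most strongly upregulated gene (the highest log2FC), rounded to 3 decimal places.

log2(33152/9081) = 1.868  (CG25785)
log2(1827/512.2) = 1.835  (CG2348)
log2(10.06/135.5) = -3.752  (CG18956)
log2(2743/1942) = 0.498  (CG21343)
log2(2256/675.4) = 1.740  (CG15281)
log2(4587/7204) = -0.651  (CG29935)
log2(2252/313.2) = 2.846  (CG14945)
log2(5689/7439) = -0.387  (CG21832)
CG14945 is most strongly upregulated.

2.846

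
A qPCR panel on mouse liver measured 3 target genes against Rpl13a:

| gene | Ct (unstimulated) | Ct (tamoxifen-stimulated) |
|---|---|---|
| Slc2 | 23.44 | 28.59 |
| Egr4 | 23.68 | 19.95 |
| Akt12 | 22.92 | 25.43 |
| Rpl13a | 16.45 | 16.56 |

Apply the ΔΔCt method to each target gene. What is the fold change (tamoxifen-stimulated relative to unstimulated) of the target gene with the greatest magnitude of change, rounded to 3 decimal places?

0.030

Slc2: ΔΔCt = (28.59−16.56) − (23.44−16.45) = 12.03 − 6.99 = 5.04; fold change = 2^-5.04 = 0.030
Egr4: ΔΔCt = (19.95−16.56) − (23.68−16.45) = 3.39 − 7.23 = -3.84; fold change = 2^3.84 = 14.320
Akt12: ΔΔCt = (25.43−16.56) − (22.92−16.45) = 8.87 − 6.47 = 2.40; fold change = 2^-2.40 = 0.189
Slc2 has the largest |ΔΔCt| = 5.04.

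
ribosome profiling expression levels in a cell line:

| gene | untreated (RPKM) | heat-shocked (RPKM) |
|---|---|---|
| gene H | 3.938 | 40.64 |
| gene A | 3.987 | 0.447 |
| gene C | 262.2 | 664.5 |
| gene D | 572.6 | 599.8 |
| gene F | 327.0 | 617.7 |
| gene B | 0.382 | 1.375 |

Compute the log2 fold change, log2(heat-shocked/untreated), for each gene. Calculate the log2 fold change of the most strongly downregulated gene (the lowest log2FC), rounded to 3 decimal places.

log2(40.64/3.938) = 3.367  (gene H)
log2(0.447/3.987) = -3.157  (gene A)
log2(664.5/262.2) = 1.342  (gene C)
log2(599.8/572.6) = 0.067  (gene D)
log2(617.7/327.0) = 0.918  (gene F)
log2(1.375/0.382) = 1.848  (gene B)
gene A is most strongly downregulated.

-3.157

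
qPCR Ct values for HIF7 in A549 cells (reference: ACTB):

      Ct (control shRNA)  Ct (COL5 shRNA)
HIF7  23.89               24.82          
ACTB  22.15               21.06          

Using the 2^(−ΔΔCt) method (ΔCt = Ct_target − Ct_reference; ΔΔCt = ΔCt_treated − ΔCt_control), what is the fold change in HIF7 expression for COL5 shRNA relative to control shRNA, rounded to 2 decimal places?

ΔCt(control shRNA) = 23.890 − 22.150 = 1.740
ΔCt(COL5 shRNA) = 24.820 − 21.060 = 3.760
ΔΔCt = 3.760 − 1.740 = 2.020
Fold change = 2^(−2.020) = 0.247

0.25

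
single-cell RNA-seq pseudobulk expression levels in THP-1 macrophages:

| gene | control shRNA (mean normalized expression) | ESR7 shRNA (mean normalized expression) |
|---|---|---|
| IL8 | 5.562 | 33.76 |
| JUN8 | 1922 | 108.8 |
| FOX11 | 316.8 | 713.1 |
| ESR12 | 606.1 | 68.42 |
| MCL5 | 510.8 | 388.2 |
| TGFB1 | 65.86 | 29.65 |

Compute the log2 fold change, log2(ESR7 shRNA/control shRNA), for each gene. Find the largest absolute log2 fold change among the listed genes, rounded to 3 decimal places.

4.143

log2(33.76/5.562) = 2.602  (IL8)
log2(108.8/1922) = -4.143  (JUN8)
log2(713.1/316.8) = 1.171  (FOX11)
log2(68.42/606.1) = -3.147  (ESR12)
log2(388.2/510.8) = -0.396  (MCL5)
log2(29.65/65.86) = -1.151  (TGFB1)
The largest magnitude belongs to JUN8.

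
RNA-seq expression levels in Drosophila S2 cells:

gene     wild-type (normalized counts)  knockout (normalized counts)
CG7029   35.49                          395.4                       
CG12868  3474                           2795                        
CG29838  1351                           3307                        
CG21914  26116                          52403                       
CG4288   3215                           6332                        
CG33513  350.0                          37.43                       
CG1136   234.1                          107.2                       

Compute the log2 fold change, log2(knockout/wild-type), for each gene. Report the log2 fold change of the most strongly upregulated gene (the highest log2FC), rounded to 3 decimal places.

3.478

log2(395.4/35.49) = 3.478  (CG7029)
log2(2795/3474) = -0.314  (CG12868)
log2(3307/1351) = 1.291  (CG29838)
log2(52403/26116) = 1.005  (CG21914)
log2(6332/3215) = 0.978  (CG4288)
log2(37.43/350.0) = -3.225  (CG33513)
log2(107.2/234.1) = -1.127  (CG1136)
CG7029 is most strongly upregulated.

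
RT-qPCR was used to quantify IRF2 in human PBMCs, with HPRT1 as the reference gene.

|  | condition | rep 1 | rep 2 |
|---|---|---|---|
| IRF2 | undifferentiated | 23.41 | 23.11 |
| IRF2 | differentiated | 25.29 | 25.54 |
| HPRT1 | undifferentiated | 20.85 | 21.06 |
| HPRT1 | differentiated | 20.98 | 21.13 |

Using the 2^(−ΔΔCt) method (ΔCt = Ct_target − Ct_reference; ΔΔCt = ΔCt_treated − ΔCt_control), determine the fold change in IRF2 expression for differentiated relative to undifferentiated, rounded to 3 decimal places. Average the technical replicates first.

0.241

Mean Ct: IRF2 undifferentiated 23.260; IRF2 differentiated 25.415; HPRT1 undifferentiated 20.955; HPRT1 differentiated 21.055
ΔCt(undifferentiated) = 23.260 − 20.955 = 2.305
ΔCt(differentiated) = 25.415 − 21.055 = 4.360
ΔΔCt = 4.360 − 2.305 = 2.055
Fold change = 2^(−2.055) = 0.2406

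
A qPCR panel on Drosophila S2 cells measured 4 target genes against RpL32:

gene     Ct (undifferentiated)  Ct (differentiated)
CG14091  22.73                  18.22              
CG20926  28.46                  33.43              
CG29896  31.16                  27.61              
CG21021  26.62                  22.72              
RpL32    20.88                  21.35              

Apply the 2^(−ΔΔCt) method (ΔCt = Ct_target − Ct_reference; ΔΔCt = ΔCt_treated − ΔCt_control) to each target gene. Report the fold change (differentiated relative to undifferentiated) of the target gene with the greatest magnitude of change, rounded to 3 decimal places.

31.559

CG14091: ΔΔCt = (18.22−21.35) − (22.73−20.88) = -3.13 − 1.85 = -4.98; fold change = 2^4.98 = 31.559
CG20926: ΔΔCt = (33.43−21.35) − (28.46−20.88) = 12.08 − 7.58 = 4.50; fold change = 2^-4.50 = 0.044
CG29896: ΔΔCt = (27.61−21.35) − (31.16−20.88) = 6.26 − 10.28 = -4.02; fold change = 2^4.02 = 16.223
CG21021: ΔΔCt = (22.72−21.35) − (26.62−20.88) = 1.37 − 5.74 = -4.37; fold change = 2^4.37 = 20.678
CG14091 has the largest |ΔΔCt| = 4.98.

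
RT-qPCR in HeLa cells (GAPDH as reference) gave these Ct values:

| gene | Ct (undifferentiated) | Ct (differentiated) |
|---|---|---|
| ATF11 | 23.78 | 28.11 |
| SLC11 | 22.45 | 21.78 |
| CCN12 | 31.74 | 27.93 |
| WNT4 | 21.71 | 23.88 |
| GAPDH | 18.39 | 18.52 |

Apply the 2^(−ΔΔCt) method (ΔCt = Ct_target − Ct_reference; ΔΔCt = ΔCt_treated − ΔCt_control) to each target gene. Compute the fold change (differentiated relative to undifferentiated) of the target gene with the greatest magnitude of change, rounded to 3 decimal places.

ATF11: ΔΔCt = (28.11−18.52) − (23.78−18.39) = 9.59 − 5.39 = 4.20; fold change = 2^-4.20 = 0.054
SLC11: ΔΔCt = (21.78−18.52) − (22.45−18.39) = 3.26 − 4.06 = -0.80; fold change = 2^0.80 = 1.741
CCN12: ΔΔCt = (27.93−18.52) − (31.74−18.39) = 9.41 − 13.35 = -3.94; fold change = 2^3.94 = 15.348
WNT4: ΔΔCt = (23.88−18.52) − (21.71−18.39) = 5.36 − 3.32 = 2.04; fold change = 2^-2.04 = 0.243
ATF11 has the largest |ΔΔCt| = 4.20.

0.054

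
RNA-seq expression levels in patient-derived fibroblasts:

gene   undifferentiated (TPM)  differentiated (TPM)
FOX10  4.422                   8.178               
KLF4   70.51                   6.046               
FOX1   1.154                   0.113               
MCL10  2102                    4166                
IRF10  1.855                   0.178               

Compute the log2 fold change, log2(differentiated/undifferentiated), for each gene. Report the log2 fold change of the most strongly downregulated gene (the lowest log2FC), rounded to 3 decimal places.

log2(8.178/4.422) = 0.887  (FOX10)
log2(6.046/70.51) = -3.544  (KLF4)
log2(0.113/1.154) = -3.352  (FOX1)
log2(4166/2102) = 0.987  (MCL10)
log2(0.178/1.855) = -3.381  (IRF10)
KLF4 is most strongly downregulated.

-3.544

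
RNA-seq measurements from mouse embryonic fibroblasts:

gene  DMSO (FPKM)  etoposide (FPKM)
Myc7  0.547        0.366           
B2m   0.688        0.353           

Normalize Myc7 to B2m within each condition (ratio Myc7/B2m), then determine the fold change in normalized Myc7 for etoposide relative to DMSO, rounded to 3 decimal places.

1.304

Myc7/B2m (DMSO) = 0.547 / 0.688 = 0.79506
Myc7/B2m (etoposide) = 0.366 / 0.353 = 1.0368
Fold change = 1.0368 / 0.79506 = 1.3041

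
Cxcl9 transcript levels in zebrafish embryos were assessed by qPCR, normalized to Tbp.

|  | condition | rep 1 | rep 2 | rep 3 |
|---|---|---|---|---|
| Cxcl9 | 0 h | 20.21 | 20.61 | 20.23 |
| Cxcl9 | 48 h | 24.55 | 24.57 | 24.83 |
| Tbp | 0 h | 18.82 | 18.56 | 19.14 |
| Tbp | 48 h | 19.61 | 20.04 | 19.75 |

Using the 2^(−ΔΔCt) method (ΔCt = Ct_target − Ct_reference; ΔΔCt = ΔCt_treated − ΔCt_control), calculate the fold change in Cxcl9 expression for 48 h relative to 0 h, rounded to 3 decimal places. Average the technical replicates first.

Mean Ct: Cxcl9 0 h 20.350; Cxcl9 48 h 24.650; Tbp 0 h 18.840; Tbp 48 h 19.800
ΔCt(0 h) = 20.350 − 18.840 = 1.510
ΔCt(48 h) = 24.650 − 19.800 = 4.850
ΔΔCt = 4.850 − 1.510 = 3.340
Fold change = 2^(−3.340) = 0.0988

0.099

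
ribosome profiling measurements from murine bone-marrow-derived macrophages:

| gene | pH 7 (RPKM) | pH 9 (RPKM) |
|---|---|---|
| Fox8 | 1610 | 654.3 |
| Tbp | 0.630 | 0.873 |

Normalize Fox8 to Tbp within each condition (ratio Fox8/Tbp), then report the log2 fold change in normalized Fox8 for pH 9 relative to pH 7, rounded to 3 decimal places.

-1.770

Fox8/Tbp (pH 7) = 1610 / 0.630 = 2555.6
Fox8/Tbp (pH 9) = 654.3 / 0.873 = 749.48
Fold change = 749.48 / 2555.6 = 0.2933
log2(0.2933) = -1.7697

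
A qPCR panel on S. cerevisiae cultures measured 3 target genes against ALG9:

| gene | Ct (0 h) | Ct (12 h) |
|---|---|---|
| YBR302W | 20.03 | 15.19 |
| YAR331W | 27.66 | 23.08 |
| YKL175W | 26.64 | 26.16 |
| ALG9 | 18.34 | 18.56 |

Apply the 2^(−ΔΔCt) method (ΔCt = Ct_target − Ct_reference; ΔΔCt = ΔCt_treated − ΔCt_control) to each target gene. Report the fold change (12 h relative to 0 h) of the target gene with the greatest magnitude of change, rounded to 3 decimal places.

33.359

YBR302W: ΔΔCt = (15.19−18.56) − (20.03−18.34) = -3.37 − 1.69 = -5.06; fold change = 2^5.06 = 33.359
YAR331W: ΔΔCt = (23.08−18.56) − (27.66−18.34) = 4.52 − 9.32 = -4.80; fold change = 2^4.80 = 27.858
YKL175W: ΔΔCt = (26.16−18.56) − (26.64−18.34) = 7.60 − 8.30 = -0.70; fold change = 2^0.70 = 1.625
YBR302W has the largest |ΔΔCt| = 5.06.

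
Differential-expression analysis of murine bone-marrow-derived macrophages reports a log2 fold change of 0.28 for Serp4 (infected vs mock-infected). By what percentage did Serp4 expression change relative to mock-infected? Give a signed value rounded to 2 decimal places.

21.42%

Fold change = 2^(0.28) = 1.2142
Percent change = (FC − 1) × 100% = (1.2142 − 1) × 100 = 21.42%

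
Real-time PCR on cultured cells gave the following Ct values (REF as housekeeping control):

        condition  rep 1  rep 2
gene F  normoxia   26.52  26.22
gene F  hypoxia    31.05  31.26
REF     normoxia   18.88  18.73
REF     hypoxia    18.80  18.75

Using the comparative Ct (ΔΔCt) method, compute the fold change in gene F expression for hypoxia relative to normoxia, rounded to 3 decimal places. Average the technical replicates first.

0.036

Mean Ct: gene F normoxia 26.370; gene F hypoxia 31.155; REF normoxia 18.805; REF hypoxia 18.775
ΔCt(normoxia) = 26.370 − 18.805 = 7.565
ΔCt(hypoxia) = 31.155 − 18.775 = 12.380
ΔΔCt = 12.380 − 7.565 = 4.815
Fold change = 2^(−4.815) = 0.0355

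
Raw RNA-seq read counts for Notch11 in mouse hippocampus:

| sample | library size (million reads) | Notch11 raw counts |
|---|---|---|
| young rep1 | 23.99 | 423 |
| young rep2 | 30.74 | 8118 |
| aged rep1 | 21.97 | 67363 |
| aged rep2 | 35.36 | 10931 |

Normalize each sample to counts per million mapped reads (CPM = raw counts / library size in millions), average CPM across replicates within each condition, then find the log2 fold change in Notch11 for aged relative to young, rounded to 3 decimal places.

3.583

CPM(young rep1) = 423 / 23.99 = 17.6323
CPM(young rep2) = 8118 / 30.74 = 264.0859
CPM(aged rep1) = 67363 / 21.97 = 3066.1356
CPM(aged rep2) = 10931 / 35.36 = 309.1346
mean CPM(young) = 140.8591; mean CPM(aged) = 1687.6351
Fold change = 1687.6351 / 140.8591 = 11.98101
log2(11.98101) = 3.5827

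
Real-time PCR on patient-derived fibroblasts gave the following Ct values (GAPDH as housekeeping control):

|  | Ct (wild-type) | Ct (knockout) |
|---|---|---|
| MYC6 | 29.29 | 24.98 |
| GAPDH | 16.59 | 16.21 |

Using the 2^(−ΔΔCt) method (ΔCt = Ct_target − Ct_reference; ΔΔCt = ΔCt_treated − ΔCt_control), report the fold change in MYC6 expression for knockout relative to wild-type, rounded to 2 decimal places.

15.24

ΔCt(wild-type) = 29.290 − 16.590 = 12.700
ΔCt(knockout) = 24.980 − 16.210 = 8.770
ΔΔCt = 8.770 − 12.700 = -3.930
Fold change = 2^(−(-3.930)) = 2^3.930 = 15.242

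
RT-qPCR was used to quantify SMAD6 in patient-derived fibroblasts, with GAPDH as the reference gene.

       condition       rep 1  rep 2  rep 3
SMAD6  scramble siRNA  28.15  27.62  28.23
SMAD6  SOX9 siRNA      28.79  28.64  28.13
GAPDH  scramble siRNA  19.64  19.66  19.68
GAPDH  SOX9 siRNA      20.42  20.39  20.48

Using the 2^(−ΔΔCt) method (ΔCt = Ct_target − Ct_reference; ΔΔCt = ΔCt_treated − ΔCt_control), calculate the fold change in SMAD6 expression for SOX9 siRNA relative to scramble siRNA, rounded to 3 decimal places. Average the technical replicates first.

1.189

Mean Ct: SMAD6 scramble siRNA 28.000; SMAD6 SOX9 siRNA 28.520; GAPDH scramble siRNA 19.660; GAPDH SOX9 siRNA 20.430
ΔCt(scramble siRNA) = 28.000 − 19.660 = 8.340
ΔCt(SOX9 siRNA) = 28.520 − 20.430 = 8.090
ΔΔCt = 8.090 − 8.340 = -0.250
Fold change = 2^(−(-0.250)) = 2^0.250 = 1.1892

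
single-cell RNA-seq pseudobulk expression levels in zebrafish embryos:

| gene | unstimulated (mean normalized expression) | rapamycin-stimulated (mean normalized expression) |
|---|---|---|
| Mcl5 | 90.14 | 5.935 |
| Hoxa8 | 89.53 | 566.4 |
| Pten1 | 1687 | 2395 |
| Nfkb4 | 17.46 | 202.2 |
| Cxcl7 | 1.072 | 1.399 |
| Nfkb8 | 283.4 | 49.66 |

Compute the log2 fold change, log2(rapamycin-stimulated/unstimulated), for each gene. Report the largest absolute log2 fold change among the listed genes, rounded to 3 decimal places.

3.925

log2(5.935/90.14) = -3.925  (Mcl5)
log2(566.4/89.53) = 2.661  (Hoxa8)
log2(2395/1687) = 0.506  (Pten1)
log2(202.2/17.46) = 3.534  (Nfkb4)
log2(1.399/1.072) = 0.384  (Cxcl7)
log2(49.66/283.4) = -2.513  (Nfkb8)
The largest magnitude belongs to Mcl5.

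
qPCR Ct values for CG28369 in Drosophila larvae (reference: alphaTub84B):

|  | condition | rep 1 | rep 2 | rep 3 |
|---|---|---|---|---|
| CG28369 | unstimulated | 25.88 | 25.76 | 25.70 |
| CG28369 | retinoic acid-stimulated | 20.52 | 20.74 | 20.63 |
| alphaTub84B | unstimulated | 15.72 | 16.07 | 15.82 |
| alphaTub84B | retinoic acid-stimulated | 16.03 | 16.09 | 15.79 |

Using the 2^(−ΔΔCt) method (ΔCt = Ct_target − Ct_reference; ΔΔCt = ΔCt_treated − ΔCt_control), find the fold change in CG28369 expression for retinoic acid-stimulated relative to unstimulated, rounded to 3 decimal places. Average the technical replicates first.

Mean Ct: CG28369 unstimulated 25.780; CG28369 retinoic acid-stimulated 20.630; alphaTub84B unstimulated 15.870; alphaTub84B retinoic acid-stimulated 15.970
ΔCt(unstimulated) = 25.780 − 15.870 = 9.910
ΔCt(retinoic acid-stimulated) = 20.630 − 15.970 = 4.660
ΔΔCt = 4.660 − 9.910 = -5.250
Fold change = 2^(−(-5.250)) = 2^5.250 = 38.0546

38.055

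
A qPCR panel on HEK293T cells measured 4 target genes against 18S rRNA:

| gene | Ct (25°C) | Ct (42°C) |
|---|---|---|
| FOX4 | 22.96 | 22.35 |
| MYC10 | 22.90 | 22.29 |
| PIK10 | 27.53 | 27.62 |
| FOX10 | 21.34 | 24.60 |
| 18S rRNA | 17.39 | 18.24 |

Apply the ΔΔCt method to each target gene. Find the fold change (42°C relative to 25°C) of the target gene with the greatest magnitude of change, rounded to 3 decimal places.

FOX4: ΔΔCt = (22.35−18.24) − (22.96−17.39) = 4.11 − 5.57 = -1.46; fold change = 2^1.46 = 2.751
MYC10: ΔΔCt = (22.29−18.24) − (22.90−17.39) = 4.05 − 5.51 = -1.46; fold change = 2^1.46 = 2.751
PIK10: ΔΔCt = (27.62−18.24) − (27.53−17.39) = 9.38 − 10.14 = -0.76; fold change = 2^0.76 = 1.693
FOX10: ΔΔCt = (24.60−18.24) − (21.34−17.39) = 6.36 − 3.95 = 2.41; fold change = 2^-2.41 = 0.188
FOX10 has the largest |ΔΔCt| = 2.41.

0.188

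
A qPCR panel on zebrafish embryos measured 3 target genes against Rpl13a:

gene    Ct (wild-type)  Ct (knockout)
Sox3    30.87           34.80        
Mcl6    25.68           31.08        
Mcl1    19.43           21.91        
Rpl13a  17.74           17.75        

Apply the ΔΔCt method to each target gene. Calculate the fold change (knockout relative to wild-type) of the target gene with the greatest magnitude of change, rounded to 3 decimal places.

Sox3: ΔΔCt = (34.80−17.75) − (30.87−17.74) = 17.05 − 13.13 = 3.92; fold change = 2^-3.92 = 0.066
Mcl6: ΔΔCt = (31.08−17.75) − (25.68−17.74) = 13.33 − 7.94 = 5.39; fold change = 2^-5.39 = 0.024
Mcl1: ΔΔCt = (21.91−17.75) − (19.43−17.74) = 4.16 − 1.69 = 2.47; fold change = 2^-2.47 = 0.180
Mcl6 has the largest |ΔΔCt| = 5.39.

0.024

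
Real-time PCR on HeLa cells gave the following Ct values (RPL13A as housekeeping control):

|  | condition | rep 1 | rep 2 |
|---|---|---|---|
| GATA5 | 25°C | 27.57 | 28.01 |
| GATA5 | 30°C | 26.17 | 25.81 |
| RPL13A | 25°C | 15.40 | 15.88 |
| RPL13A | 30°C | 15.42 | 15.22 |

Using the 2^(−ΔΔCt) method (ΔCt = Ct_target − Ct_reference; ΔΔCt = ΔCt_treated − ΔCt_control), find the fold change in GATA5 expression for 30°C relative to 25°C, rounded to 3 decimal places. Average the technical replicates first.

Mean Ct: GATA5 25°C 27.790; GATA5 30°C 25.990; RPL13A 25°C 15.640; RPL13A 30°C 15.320
ΔCt(25°C) = 27.790 − 15.640 = 12.150
ΔCt(30°C) = 25.990 − 15.320 = 10.670
ΔΔCt = 10.670 − 12.150 = -1.480
Fold change = 2^(−(-1.480)) = 2^1.480 = 2.7895

2.789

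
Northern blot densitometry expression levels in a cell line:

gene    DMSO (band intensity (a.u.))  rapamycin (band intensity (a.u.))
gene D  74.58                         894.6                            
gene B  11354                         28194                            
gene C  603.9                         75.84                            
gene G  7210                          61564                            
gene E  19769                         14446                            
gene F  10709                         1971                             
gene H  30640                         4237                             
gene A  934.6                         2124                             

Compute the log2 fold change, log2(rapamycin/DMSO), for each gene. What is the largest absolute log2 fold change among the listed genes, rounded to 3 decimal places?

log2(894.6/74.58) = 3.584  (gene D)
log2(28194/11354) = 1.312  (gene B)
log2(75.84/603.9) = -2.993  (gene C)
log2(61564/7210) = 3.094  (gene G)
log2(14446/19769) = -0.453  (gene E)
log2(1971/10709) = -2.442  (gene F)
log2(4237/30640) = -2.854  (gene H)
log2(2124/934.6) = 1.184  (gene A)
The largest magnitude belongs to gene D.

3.584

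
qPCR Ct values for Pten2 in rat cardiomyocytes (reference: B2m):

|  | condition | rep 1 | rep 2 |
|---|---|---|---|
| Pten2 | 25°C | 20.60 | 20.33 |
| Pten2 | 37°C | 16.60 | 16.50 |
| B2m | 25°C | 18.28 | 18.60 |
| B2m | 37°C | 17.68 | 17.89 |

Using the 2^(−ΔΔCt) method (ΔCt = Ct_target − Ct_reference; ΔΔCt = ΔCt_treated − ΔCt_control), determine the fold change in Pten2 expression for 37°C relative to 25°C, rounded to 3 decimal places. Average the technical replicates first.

9.580

Mean Ct: Pten2 25°C 20.465; Pten2 37°C 16.550; B2m 25°C 18.440; B2m 37°C 17.785
ΔCt(25°C) = 20.465 − 18.440 = 2.025
ΔCt(37°C) = 16.550 − 17.785 = -1.235
ΔΔCt = -1.235 − 2.025 = -3.260
Fold change = 2^(−(-3.260)) = 2^3.260 = 9.5798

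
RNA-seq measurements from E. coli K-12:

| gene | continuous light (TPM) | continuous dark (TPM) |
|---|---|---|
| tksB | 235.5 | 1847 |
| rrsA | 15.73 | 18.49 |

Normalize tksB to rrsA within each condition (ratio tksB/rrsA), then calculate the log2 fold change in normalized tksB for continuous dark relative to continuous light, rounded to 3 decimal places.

2.738

tksB/rrsA (continuous light) = 235.5 / 15.73 = 14.971
tksB/rrsA (continuous dark) = 1847 / 18.49 = 99.892
Fold change = 99.892 / 14.971 = 6.6722
log2(6.6722) = 2.7382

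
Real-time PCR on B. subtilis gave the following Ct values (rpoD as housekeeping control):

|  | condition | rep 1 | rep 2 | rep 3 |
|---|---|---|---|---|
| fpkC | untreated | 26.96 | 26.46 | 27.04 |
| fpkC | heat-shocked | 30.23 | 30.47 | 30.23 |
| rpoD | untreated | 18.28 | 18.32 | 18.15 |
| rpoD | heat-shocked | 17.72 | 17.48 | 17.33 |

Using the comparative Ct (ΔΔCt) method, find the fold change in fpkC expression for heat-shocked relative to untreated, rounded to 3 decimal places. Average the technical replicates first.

0.053

Mean Ct: fpkC untreated 26.820; fpkC heat-shocked 30.310; rpoD untreated 18.250; rpoD heat-shocked 17.510
ΔCt(untreated) = 26.820 − 18.250 = 8.570
ΔCt(heat-shocked) = 30.310 − 17.510 = 12.800
ΔΔCt = 12.800 − 8.570 = 4.230
Fold change = 2^(−4.230) = 0.0533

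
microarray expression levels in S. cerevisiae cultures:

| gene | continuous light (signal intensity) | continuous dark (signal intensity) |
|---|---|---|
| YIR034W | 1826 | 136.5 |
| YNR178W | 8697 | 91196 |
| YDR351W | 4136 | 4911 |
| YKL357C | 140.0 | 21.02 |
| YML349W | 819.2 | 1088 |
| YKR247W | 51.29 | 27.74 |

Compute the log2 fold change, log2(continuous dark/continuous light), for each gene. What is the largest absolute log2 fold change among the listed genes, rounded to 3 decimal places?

log2(136.5/1826) = -3.742  (YIR034W)
log2(91196/8697) = 3.390  (YNR178W)
log2(4911/4136) = 0.248  (YDR351W)
log2(21.02/140.0) = -2.736  (YKL357C)
log2(1088/819.2) = 0.409  (YML349W)
log2(27.74/51.29) = -0.887  (YKR247W)
The largest magnitude belongs to YIR034W.

3.742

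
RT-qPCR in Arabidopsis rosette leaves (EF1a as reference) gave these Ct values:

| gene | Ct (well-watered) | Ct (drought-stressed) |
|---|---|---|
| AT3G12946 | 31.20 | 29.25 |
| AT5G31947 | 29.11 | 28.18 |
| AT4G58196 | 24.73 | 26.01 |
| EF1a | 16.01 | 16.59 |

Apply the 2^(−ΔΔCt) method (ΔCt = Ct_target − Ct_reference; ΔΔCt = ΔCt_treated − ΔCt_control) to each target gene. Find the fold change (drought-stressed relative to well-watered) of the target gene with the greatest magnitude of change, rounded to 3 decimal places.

AT3G12946: ΔΔCt = (29.25−16.59) − (31.20−16.01) = 12.66 − 15.19 = -2.53; fold change = 2^2.53 = 5.776
AT5G31947: ΔΔCt = (28.18−16.59) − (29.11−16.01) = 11.59 − 13.10 = -1.51; fold change = 2^1.51 = 2.848
AT4G58196: ΔΔCt = (26.01−16.59) − (24.73−16.01) = 9.42 − 8.72 = 0.70; fold change = 2^-0.70 = 0.616
AT3G12946 has the largest |ΔΔCt| = 2.53.

5.776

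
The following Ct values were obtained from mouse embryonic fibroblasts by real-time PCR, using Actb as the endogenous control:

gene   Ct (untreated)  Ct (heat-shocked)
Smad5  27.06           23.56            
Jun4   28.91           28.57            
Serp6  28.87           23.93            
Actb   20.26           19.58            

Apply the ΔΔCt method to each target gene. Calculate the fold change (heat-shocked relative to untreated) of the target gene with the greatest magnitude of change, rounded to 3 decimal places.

19.160

Smad5: ΔΔCt = (23.56−19.58) − (27.06−20.26) = 3.98 − 6.80 = -2.82; fold change = 2^2.82 = 7.062
Jun4: ΔΔCt = (28.57−19.58) − (28.91−20.26) = 8.99 − 8.65 = 0.34; fold change = 2^-0.34 = 0.790
Serp6: ΔΔCt = (23.93−19.58) − (28.87−20.26) = 4.35 − 8.61 = -4.26; fold change = 2^4.26 = 19.160
Serp6 has the largest |ΔΔCt| = 4.26.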